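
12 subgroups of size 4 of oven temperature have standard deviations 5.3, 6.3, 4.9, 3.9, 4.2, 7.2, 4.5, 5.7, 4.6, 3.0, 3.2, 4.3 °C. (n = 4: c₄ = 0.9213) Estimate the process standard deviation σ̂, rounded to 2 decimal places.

5.16

s̄ = (5.3 + 6.3 + 4.9 + 3.9 + 4.2 + 7.2 + 4.5 + 5.7 + 4.6 + 3.0 + 3.2 + 4.3) / 12 = 4.7583
σ̂ = s̄ / c₄ = 4.7583 / 0.9213 = 5.1648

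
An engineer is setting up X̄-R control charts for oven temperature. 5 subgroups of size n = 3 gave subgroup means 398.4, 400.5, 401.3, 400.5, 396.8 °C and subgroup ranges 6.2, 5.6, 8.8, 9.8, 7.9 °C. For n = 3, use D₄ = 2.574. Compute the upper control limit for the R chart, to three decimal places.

R̄ = (6.2 + 5.6 + 8.8 + 9.8 + 7.9) / 5 = 38.3000 / 5 = 7.6600
UCL_R = D₄·R̄ = 2.574 × 7.6600 = 19.7168

19.717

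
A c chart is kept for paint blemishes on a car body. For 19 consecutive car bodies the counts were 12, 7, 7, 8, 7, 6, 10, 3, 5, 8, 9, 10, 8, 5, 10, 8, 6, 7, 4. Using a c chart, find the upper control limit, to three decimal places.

15.512

c̄ = (12 + 7 + 7 + 8 + 7 + 6 + 10 + 3 + 5 + 8 + 9 + 10 + 8 + 5 + 10 + 8 + 6 + 7 + 4) / 19 = 140 / 19 = 7.3684
UCL = c̄ + 3√c̄ = 7.3684 + 3 × √7.3684 = 7.3684 + 3 × 2.7145 = 15.5119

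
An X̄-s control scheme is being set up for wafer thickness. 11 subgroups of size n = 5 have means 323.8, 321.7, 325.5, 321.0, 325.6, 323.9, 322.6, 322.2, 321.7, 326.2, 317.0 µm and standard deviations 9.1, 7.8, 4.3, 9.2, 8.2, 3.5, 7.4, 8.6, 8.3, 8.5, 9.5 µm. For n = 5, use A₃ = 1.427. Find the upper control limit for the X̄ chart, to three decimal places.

X̄̄ = (323.8 + 321.7 + 325.5 + 321.0 + 325.6 + 323.9 + 322.6 + 322.2 + 321.7 + 326.2 + 317.0) / 11 = 322.8364
s̄ = (9.1 + 7.8 + 4.3 + 9.2 + 8.2 + 3.5 + 7.4 + 8.6 + 8.3 + 8.5 + 9.5) / 11 = 7.6727
UCL = X̄̄ + A₃·s̄ = 322.8364 + 1.427 × 7.6727 = 333.7853

333.785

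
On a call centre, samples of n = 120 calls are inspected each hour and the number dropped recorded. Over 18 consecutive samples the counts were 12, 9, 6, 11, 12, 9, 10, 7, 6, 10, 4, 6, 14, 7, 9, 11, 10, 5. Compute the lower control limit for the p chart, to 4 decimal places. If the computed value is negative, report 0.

0.0018

p̄ = Σdᵢ / (k·n) = 158 / (18 × 120) = 0.07315
LCL = p̄ − 3·√(p̄(1−p̄)/n) = 0.07315 − 3 × 0.02377 = 0.00184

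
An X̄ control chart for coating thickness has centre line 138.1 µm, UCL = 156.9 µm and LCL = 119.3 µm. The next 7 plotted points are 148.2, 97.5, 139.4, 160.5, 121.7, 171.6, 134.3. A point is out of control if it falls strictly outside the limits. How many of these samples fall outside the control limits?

Compare each point to [119.3, 156.9]: sample 2 = 97.5 < LCL; sample 4 = 160.5 > UCL; sample 6 = 171.6 > UCL.

3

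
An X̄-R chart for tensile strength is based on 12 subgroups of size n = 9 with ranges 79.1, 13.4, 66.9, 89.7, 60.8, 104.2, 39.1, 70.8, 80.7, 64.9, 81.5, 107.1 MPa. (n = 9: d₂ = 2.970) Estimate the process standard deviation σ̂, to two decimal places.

24.08

R̄ = (79.1 + 13.4 + 66.9 + 89.7 + 60.8 + 104.2 + 39.1 + 70.8 + 80.7 + 64.9 + 81.5 + 107.1) / 12 = 71.5167
σ̂ = R̄ / d₂ = 71.5167 / 2.970 = 24.0797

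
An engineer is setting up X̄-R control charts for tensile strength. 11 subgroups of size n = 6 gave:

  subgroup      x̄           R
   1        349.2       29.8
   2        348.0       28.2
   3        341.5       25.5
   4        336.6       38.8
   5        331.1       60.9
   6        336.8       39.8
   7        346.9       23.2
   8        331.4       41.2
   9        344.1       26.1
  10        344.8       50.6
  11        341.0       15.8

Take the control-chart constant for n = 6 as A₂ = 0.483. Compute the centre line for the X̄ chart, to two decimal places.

X̄̄ = (349.2 + 348.0 + 341.5 + 336.6 + 331.1 + 336.8 + 346.9 + 331.4 + 344.1 + 344.8 + 341.0) / 11 = 3751.4000 / 11 = 341.0364
CL = X̄̄ = 341.0364

341.04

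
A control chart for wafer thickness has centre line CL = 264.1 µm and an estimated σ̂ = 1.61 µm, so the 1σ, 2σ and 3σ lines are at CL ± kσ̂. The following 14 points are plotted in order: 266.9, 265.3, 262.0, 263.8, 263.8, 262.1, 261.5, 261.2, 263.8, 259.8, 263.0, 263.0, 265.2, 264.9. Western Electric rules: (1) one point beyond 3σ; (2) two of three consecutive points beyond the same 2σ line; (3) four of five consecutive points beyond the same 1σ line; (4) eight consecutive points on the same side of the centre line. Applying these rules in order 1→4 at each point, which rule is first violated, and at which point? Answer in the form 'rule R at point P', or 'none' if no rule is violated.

Zone of each point (C = within 1σ̂, B = 1σ̂–2σ̂, A = 2σ̂–3σ̂, * = beyond 3σ̂; sign = side of CL): 1:+B, 2:+C, 3:-B, 4:-C, 5:-C, 6:-B, 7:-B, 8:-B, 9:-C, 10:-A, 11:-C, 12:-C, 13:+C, 14:+C
Rule 3 (four of five consecutive points beyond the same 1σ limit) is satisfied at point 10.

rule 3 at point 10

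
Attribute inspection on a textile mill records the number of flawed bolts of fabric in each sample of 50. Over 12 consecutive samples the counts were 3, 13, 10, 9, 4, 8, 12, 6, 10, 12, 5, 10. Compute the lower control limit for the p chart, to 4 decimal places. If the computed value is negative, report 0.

p̄ = Σdᵢ / (k·n) = 102 / (12 × 50) = 0.17000
LCL = p̄ − 3·√(p̄(1−p̄)/n) = 0.17000 − 3 × 0.05312 = 0.01063

0.0106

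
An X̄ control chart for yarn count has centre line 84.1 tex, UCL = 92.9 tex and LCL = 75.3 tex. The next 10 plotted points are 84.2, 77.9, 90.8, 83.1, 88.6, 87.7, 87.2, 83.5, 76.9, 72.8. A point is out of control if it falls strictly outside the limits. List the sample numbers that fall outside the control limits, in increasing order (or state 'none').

10

Compare each point to [75.3, 92.9]: sample 10 = 72.8 < LCL.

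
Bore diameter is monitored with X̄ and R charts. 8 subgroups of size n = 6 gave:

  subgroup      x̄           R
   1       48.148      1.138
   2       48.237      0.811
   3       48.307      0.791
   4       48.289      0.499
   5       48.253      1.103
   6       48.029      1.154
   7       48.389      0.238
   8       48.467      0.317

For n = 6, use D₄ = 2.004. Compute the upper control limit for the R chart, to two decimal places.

R̄ = (1.138 + 0.811 + 0.791 + 0.499 + 1.103 + 1.154 + 0.238 + 0.317) / 8 = 6.0510 / 8 = 0.7564
UCL_R = D₄·R̄ = 2.004 × 0.7564 = 1.5158

1.52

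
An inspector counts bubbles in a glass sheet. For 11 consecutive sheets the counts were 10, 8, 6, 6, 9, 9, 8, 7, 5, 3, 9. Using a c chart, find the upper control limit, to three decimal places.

15.363

c̄ = (10 + 8 + 6 + 6 + 9 + 9 + 8 + 7 + 5 + 3 + 9) / 11 = 80 / 11 = 7.2727
UCL = c̄ + 3√c̄ = 7.2727 + 3 × √7.2727 = 7.2727 + 3 × 2.6968 = 15.3631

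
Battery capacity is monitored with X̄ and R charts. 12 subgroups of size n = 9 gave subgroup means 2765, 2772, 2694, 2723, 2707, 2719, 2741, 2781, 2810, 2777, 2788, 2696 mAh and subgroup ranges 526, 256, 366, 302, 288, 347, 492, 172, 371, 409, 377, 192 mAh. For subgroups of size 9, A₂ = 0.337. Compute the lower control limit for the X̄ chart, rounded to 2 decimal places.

2632.66

X̄̄ = (2765 + 2772 + 2694 + 2723 + 2707 + 2719 + 2741 + 2781 + 2810 + 2777 + 2788 + 2696) / 12 = 32973.0000 / 12 = 2747.7500
R̄ = (526 + 256 + 366 + 302 + 288 + 347 + 492 + 172 + 371 + 409 + 377 + 192) / 12 = 4098.0000 / 12 = 341.5000
LCL = X̄̄ − A₂·R̄ = 2747.7500 − 0.337 × 341.5000 = 2632.6645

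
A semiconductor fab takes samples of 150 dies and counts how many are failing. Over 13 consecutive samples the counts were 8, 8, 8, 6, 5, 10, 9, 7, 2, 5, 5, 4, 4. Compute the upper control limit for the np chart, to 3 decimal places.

13.562

p̄ = Σdᵢ / (k·n) = 81 / (13 × 150) = 0.04154
UCL = np̄ + 3·√(np̄(1−p̄)) = 6.2308 + 3 × √(6.2308×0.95846) = 6.2308 + 3 × 2.4438 = 13.5620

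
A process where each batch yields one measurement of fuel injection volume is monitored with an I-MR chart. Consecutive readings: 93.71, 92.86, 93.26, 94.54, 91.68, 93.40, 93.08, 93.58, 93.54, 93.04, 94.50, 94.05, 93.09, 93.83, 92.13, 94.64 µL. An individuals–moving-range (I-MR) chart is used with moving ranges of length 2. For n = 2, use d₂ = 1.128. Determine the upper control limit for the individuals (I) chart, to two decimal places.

X̄ = (93.71 + 92.86 + 93.26 + 94.54 + 91.68 + 93.40 + 93.08 + 93.58 + 93.54 + 93.04 + 94.50 + 94.05 + 93.09 + 93.83 + 92.13 + 94.64) / 16 = 93.4331
Moving ranges: 0.85, 0.40, 1.28, 2.86, 1.72, 0.32, 0.50, 0.04, 0.50, 1.46, 0.45, 0.96, 0.74, 1.70, 2.51; M̄R̄ = 16.2900 / 15 = 1.0860
UCL = X̄ + 3·M̄R̄/d₂ = 93.4331 + 3 × 1.0860 / 1.128 = 96.3214

96.32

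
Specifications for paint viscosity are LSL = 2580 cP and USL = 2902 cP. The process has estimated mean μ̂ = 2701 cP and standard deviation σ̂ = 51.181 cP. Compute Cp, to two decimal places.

1.05

Cp = (USL − LSL) / (6σ̂) = (2902 − 2580) / (6 × 51.181) = 322.0000 / 307.0860 = 1.0486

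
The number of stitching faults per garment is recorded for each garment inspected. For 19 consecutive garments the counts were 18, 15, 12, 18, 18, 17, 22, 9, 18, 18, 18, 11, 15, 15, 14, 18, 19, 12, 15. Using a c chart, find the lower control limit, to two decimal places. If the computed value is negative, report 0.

3.93

c̄ = (18 + 15 + 12 + 18 + 18 + 17 + 22 + 9 + 18 + 18 + 18 + 11 + 15 + 15 + 14 + 18 + 19 + 12 + 15) / 19 = 302 / 19 = 15.8947
LCL = c̄ − 3√c̄ = 15.8947 − 3 × 3.9868 = 3.9343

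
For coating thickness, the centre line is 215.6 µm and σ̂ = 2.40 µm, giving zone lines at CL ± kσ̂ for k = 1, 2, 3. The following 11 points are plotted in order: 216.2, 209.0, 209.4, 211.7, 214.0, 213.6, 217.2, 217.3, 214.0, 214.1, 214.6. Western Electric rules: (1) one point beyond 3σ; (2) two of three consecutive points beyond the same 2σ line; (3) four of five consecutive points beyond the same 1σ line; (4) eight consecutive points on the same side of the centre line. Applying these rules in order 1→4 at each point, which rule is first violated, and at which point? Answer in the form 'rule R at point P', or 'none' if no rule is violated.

Zone of each point (C = within 1σ̂, B = 1σ̂–2σ̂, A = 2σ̂–3σ̂, * = beyond 3σ̂; sign = side of CL): 1:+C, 2:-A, 3:-A, 4:-B, 5:-C, 6:-C, 7:+C, 8:+C, 9:-C, 10:-C, 11:-C
Rule 2 (two of three consecutive points beyond the same 2σ limit) is satisfied at point 3.

rule 2 at point 3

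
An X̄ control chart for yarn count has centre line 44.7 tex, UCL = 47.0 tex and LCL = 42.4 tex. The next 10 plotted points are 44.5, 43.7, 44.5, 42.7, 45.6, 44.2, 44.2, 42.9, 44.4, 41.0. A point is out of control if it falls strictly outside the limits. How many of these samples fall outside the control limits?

Compare each point to [42.4, 47.0]: sample 10 = 41.0 < LCL.

1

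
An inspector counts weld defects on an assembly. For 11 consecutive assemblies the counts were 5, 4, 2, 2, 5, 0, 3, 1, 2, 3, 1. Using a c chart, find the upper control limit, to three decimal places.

c̄ = (5 + 4 + 2 + 2 + 5 + 0 + 3 + 1 + 2 + 3 + 1) / 11 = 28 / 11 = 2.5455
UCL = c̄ + 3√c̄ = 2.5455 + 3 × √2.5455 = 2.5455 + 3 × 1.5954 = 7.3318

7.332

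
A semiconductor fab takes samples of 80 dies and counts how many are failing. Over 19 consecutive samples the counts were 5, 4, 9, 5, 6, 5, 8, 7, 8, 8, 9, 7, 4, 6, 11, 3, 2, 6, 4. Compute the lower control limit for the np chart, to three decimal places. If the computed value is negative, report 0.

0.000

p̄ = Σdᵢ / (k·n) = 117 / (19 × 80) = 0.07697
LCL = np̄ − 3·√(np̄(1−p̄)) = 6.1579 − 3 × 2.3841 = -0.9944 → 0 (negative, so LCL = 0)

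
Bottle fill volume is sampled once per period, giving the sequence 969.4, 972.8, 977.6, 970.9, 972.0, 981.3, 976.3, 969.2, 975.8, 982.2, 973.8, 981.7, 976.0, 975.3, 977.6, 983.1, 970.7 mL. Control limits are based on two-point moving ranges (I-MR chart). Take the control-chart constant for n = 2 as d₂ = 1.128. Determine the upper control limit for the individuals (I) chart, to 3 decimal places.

X̄ = (969.4 + 972.8 + 977.6 + 970.9 + 972.0 + 981.3 + 976.3 + 969.2 + 975.8 + 982.2 + 973.8 + 981.7 + 976.0 + 975.3 + 977.6 + 983.1 + 970.7) / 17 = 975.6294
Moving ranges: 3.4, 4.8, 6.7, 1.1, 9.3, 5.0, 7.1, 6.6, 6.4, 8.4, 7.9, 5.7, 0.7, 2.3, 5.5, 12.4; M̄R̄ = 93.3000 / 16 = 5.8312
UCL = X̄ + 3·M̄R̄/d₂ = 975.6294 + 3 × 5.8312 / 1.128 = 991.1381

991.138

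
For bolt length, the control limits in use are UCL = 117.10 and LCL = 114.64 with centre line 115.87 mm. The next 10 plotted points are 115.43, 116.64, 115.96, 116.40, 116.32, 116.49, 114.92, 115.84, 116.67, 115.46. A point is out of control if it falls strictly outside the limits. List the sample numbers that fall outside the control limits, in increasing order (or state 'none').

All 10 points lie within [114.64, 117.10].

none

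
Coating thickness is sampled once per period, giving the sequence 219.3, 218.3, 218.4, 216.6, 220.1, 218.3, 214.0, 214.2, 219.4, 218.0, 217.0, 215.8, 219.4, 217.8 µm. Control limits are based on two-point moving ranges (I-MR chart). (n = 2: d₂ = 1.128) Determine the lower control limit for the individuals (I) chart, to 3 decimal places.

X̄ = (219.3 + 218.3 + 218.4 + 216.6 + 220.1 + 218.3 + 214.0 + 214.2 + 219.4 + 218.0 + 217.0 + 215.8 + 219.4 + 217.8) / 14 = 217.6143
Moving ranges: 1.0, 0.1, 1.8, 3.5, 1.8, 4.3, 0.2, 5.2, 1.4, 1.0, 1.2, 3.6, 1.6; M̄R̄ = 26.7000 / 13 = 2.0538
LCL = X̄ − 3·M̄R̄/d₂ = 217.6143 − 3 × 2.0538 / 1.128 = 212.1519

212.152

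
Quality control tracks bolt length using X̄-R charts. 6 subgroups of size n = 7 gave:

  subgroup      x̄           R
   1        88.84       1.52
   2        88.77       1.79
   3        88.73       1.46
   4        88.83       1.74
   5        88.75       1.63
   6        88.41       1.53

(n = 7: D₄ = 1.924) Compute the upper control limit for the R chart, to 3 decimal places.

3.101

R̄ = (1.52 + 1.79 + 1.46 + 1.74 + 1.63 + 1.53) / 6 = 9.6700 / 6 = 1.6117
UCL_R = D₄·R̄ = 1.924 × 1.6117 = 3.1008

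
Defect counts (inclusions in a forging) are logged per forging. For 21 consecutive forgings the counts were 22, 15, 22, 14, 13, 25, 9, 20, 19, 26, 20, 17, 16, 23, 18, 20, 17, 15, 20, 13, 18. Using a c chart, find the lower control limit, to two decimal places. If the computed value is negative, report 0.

c̄ = (22 + 15 + 22 + 14 + 13 + 25 + 9 + 20 + 19 + 26 + 20 + 17 + 16 + 23 + 18 + 20 + 17 + 15 + 20 + 13 + 18) / 21 = 382 / 21 = 18.1905
LCL = c̄ − 3√c̄ = 18.1905 − 3 × 4.2650 = 5.3954

5.40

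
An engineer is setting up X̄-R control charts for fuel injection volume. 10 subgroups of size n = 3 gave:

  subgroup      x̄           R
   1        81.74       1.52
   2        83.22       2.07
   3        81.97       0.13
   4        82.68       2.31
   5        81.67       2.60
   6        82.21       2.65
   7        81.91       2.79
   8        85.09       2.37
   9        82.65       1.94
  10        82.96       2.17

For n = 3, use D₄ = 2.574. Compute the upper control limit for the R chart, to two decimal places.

R̄ = (1.52 + 2.07 + 0.13 + 2.31 + 2.60 + 2.65 + 2.79 + 2.37 + 1.94 + 2.17) / 10 = 20.5500 / 10 = 2.0550
UCL_R = D₄·R̄ = 2.574 × 2.0550 = 5.2896

5.29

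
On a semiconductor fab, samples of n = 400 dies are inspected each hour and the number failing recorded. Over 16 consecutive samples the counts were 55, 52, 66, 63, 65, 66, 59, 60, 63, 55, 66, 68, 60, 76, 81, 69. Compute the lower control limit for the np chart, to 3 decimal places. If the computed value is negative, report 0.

42.004

p̄ = Σdᵢ / (k·n) = 1024 / (16 × 400) = 0.16000
LCL = np̄ − 3·√(np̄(1−p̄)) = 64.0000 − 3 × 7.3321 = 42.0036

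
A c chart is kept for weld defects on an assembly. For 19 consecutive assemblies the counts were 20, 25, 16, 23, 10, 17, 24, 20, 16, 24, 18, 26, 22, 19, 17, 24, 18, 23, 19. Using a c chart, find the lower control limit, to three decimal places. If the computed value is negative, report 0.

6.619

c̄ = (20 + 25 + 16 + 23 + 10 + 17 + 24 + 20 + 16 + 24 + 18 + 26 + 22 + 19 + 17 + 24 + 18 + 23 + 19) / 19 = 381 / 19 = 20.0526
LCL = c̄ − 3√c̄ = 20.0526 − 3 × 4.4780 = 6.6186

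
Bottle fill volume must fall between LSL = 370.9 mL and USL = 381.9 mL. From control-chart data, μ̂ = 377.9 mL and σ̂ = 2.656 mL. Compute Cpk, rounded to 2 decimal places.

0.50

Cpu = (USL − μ̂) / (3σ̂) = (381.9 − 377.9) / (3 × 2.656) = 0.5020; Cpl = (μ̂ − LSL) / (3σ̂) = (377.9 − 370.9) / (3 × 2.656) = 0.8785; Cpk = min(Cpu, Cpl) = 0.5020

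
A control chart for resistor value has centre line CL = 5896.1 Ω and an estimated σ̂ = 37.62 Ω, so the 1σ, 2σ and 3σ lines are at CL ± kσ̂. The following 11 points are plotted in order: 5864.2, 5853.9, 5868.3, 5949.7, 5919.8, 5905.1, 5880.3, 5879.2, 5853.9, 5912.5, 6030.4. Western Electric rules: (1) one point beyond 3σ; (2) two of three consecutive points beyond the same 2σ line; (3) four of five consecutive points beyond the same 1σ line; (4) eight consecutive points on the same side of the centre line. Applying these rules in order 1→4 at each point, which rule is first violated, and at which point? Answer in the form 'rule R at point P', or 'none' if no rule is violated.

rule 1 at point 11

Zone of each point (C = within 1σ̂, B = 1σ̂–2σ̂, A = 2σ̂–3σ̂, * = beyond 3σ̂; sign = side of CL): 1:-C, 2:-B, 3:-C, 4:+B, 5:+C, 6:+C, 7:-C, 8:-C, 9:-B, 10:+C, 11:+*
Rule 1 (one point beyond the 3σ limits) is satisfied at point 11.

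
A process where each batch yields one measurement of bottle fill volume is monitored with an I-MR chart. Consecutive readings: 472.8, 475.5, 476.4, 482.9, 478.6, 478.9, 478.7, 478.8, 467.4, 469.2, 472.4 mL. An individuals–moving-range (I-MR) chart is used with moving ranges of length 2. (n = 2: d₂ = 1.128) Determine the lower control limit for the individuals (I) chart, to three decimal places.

X̄ = (472.8 + 475.5 + 476.4 + 482.9 + 478.6 + 478.9 + 478.7 + 478.8 + 467.4 + 469.2 + 472.4) / 11 = 475.6000
Moving ranges: 2.7, 0.9, 6.5, 4.3, 0.3, 0.2, 0.1, 11.4, 1.8, 3.2; M̄R̄ = 31.4000 / 10 = 3.1400
LCL = X̄ − 3·M̄R̄/d₂ = 475.6000 − 3 × 3.1400 / 1.128 = 467.2489

467.249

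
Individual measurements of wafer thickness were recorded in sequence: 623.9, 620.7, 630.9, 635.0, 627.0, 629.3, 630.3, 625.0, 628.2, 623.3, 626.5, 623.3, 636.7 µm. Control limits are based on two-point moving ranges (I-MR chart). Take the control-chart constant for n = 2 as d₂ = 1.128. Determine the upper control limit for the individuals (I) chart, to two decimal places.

X̄ = (623.9 + 620.7 + 630.9 + 635.0 + 627.0 + 629.3 + 630.3 + 625.0 + 628.2 + 623.3 + 626.5 + 623.3 + 636.7) / 13 = 627.7000
Moving ranges: 3.2, 10.2, 4.1, 8.0, 2.3, 1.0, 5.3, 3.2, 4.9, 3.2, 3.2, 13.4; M̄R̄ = 62.0000 / 12 = 5.1667
UCL = X̄ + 3·M̄R̄/d₂ = 627.7000 + 3 × 5.1667 / 1.128 = 641.4411

641.44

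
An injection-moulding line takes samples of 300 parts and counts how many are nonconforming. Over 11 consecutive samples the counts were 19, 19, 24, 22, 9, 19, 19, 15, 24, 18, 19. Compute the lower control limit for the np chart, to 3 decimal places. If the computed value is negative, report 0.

p̄ = Σdᵢ / (k·n) = 207 / (11 × 300) = 0.06273
LCL = np̄ − 3·√(np̄(1−p̄)) = 18.8182 − 3 × 4.1997 = 6.2190

6.219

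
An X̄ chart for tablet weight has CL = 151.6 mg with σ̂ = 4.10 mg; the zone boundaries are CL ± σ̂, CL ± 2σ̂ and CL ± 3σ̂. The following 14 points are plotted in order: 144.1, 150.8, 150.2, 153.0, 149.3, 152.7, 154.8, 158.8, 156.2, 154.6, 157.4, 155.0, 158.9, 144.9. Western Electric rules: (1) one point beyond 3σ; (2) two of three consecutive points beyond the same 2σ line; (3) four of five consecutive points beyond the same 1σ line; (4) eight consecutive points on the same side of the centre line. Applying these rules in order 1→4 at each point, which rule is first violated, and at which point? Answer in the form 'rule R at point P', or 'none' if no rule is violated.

rule 4 at point 13

Zone of each point (C = within 1σ̂, B = 1σ̂–2σ̂, A = 2σ̂–3σ̂, * = beyond 3σ̂; sign = side of CL): 1:-B, 2:-C, 3:-C, 4:+C, 5:-C, 6:+C, 7:+C, 8:+B, 9:+B, 10:+C, 11:+B, 12:+C, 13:+B, 14:-B
Rule 4 (eight consecutive points on the same side of the centre line) is satisfied at point 13.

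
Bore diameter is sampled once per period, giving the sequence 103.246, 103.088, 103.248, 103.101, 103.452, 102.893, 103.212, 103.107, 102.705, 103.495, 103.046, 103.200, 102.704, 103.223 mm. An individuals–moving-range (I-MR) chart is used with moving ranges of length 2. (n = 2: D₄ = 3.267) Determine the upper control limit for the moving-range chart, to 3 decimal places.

Moving ranges: 0.158, 0.160, 0.147, 0.351, 0.559, 0.319, 0.105, 0.402, 0.790, 0.449, 0.154, 0.496, 0.519; M̄R̄ = 4.6090 / 13 = 0.3545
UCL_MR = D₄·M̄R̄ = 3.267 × 0.3545 = 1.1583

1.158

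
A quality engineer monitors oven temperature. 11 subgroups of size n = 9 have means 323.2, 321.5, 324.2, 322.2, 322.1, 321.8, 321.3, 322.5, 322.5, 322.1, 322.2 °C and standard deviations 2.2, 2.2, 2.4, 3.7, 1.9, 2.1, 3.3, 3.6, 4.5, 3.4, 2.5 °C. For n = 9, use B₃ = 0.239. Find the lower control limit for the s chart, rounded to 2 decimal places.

s̄ = (2.2 + 2.2 + 2.4 + 3.7 + 1.9 + 2.1 + 3.3 + 3.6 + 4.5 + 3.4 + 2.5) / 11 = 2.8909
LCL_s = B₃·s̄ = 0.239 × 2.8909 = 0.6909

0.69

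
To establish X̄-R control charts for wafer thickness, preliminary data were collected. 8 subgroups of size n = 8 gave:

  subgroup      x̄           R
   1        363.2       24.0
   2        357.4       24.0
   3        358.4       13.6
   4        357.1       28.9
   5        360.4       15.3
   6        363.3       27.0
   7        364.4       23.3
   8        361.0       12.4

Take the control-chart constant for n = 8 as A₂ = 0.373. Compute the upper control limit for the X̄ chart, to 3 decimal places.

368.506

X̄̄ = (363.2 + 357.4 + 358.4 + 357.1 + 360.4 + 363.3 + 364.4 + 361.0) / 8 = 2885.2000 / 8 = 360.6500
R̄ = (24.0 + 24.0 + 13.6 + 28.9 + 15.3 + 27.0 + 23.3 + 12.4) / 8 = 168.5000 / 8 = 21.0625
UCL = X̄̄ + A₂·R̄ = 360.6500 + 0.373 × 21.0625 = 368.5063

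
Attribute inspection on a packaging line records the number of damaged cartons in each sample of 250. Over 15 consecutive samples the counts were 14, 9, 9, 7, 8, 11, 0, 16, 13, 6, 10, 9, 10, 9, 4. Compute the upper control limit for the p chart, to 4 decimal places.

p̄ = Σdᵢ / (k·n) = 135 / (15 × 250) = 0.03600
UCL = p̄ + 3·√(p̄(1−p̄)/n) = 0.03600 + 3 × √(0.03600×0.96400/250) = 0.03600 + 3 × 0.01178 = 0.07135

0.0713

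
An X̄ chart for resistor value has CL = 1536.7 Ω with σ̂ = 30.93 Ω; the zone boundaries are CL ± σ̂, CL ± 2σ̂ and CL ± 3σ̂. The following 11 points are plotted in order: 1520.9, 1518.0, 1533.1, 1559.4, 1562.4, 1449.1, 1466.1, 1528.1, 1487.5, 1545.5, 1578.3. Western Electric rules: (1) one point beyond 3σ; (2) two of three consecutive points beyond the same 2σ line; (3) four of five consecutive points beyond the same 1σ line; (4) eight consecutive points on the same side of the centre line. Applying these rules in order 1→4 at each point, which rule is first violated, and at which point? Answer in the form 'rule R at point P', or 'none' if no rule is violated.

Zone of each point (C = within 1σ̂, B = 1σ̂–2σ̂, A = 2σ̂–3σ̂, * = beyond 3σ̂; sign = side of CL): 1:-C, 2:-C, 3:-C, 4:+C, 5:+C, 6:-A, 7:-A, 8:-C, 9:-B, 10:+C, 11:+B
Rule 2 (two of three consecutive points beyond the same 2σ limit) is satisfied at point 7.

rule 2 at point 7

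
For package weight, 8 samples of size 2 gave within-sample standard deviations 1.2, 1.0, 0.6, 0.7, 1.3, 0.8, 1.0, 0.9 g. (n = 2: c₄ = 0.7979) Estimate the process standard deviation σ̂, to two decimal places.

1.17

s̄ = (1.2 + 1.0 + 0.6 + 0.7 + 1.3 + 0.8 + 1.0 + 0.9) / 8 = 0.9375
σ̂ = s̄ / c₄ = 0.9375 / 0.7979 = 1.1750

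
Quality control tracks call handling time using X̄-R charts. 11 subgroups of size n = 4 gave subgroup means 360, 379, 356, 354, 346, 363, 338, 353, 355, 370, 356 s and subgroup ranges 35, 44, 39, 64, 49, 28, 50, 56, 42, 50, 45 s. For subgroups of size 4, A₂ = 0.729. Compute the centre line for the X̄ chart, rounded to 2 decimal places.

X̄̄ = (360 + 379 + 356 + 354 + 346 + 363 + 338 + 353 + 355 + 370 + 356) / 11 = 3930.0000 / 11 = 357.2727
CL = X̄̄ = 357.2727

357.27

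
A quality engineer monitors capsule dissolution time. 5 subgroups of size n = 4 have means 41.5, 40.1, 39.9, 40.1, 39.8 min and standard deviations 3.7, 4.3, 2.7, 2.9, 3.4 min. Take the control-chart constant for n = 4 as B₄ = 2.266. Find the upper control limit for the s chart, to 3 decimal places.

s̄ = (3.7 + 4.3 + 2.7 + 2.9 + 3.4) / 5 = 3.4000
UCL_s = B₄·s̄ = 2.266 × 3.4000 = 7.7044

7.704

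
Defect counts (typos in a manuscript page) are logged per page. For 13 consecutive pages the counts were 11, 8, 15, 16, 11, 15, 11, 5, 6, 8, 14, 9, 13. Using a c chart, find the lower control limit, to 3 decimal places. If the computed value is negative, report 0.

c̄ = (11 + 8 + 15 + 16 + 11 + 15 + 11 + 5 + 6 + 8 + 14 + 9 + 13) / 13 = 142 / 13 = 10.9231
LCL = c̄ − 3√c̄ = 10.9231 − 3 × 3.3050 = 1.0081

1.008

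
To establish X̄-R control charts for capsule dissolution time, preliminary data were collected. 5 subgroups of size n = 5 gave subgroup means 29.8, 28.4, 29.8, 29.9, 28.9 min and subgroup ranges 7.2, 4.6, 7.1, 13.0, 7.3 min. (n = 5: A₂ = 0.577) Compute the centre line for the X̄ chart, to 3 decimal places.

X̄̄ = (29.8 + 28.4 + 29.8 + 29.9 + 28.9) / 5 = 146.8000 / 5 = 29.3600
CL = X̄̄ = 29.3600

29.360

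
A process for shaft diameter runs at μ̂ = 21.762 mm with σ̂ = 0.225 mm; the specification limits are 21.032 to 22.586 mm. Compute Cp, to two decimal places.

Cp = (USL − LSL) / (6σ̂) = (22.586 − 21.032) / (6 × 0.225) = 1.5540 / 1.3500 = 1.1511

1.15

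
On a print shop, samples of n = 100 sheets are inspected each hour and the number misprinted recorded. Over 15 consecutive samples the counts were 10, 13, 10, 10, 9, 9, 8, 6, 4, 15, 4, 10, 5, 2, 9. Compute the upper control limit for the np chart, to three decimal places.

16.528

p̄ = Σdᵢ / (k·n) = 124 / (15 × 100) = 0.08267
UCL = np̄ + 3·√(np̄(1−p̄)) = 8.2667 + 3 × √(8.2667×0.91733) = 8.2667 + 3 × 2.7538 = 16.5280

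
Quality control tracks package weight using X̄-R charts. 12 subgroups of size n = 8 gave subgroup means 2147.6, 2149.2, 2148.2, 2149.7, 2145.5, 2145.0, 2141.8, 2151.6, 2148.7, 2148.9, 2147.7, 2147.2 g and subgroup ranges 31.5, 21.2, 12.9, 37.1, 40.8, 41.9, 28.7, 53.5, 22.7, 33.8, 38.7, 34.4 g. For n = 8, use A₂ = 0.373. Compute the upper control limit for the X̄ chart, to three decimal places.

X̄̄ = (2147.6 + 2149.2 + 2148.2 + 2149.7 + 2145.5 + 2145.0 + 2141.8 + 2151.6 + 2148.7 + 2148.9 + 2147.7 + 2147.2) / 12 = 25771.1000 / 12 = 2147.5917
R̄ = (31.5 + 21.2 + 12.9 + 37.1 + 40.8 + 41.9 + 28.7 + 53.5 + 22.7 + 33.8 + 38.7 + 34.4) / 12 = 397.2000 / 12 = 33.1000
UCL = X̄̄ + A₂·R̄ = 2147.5917 + 0.373 × 33.1000 = 2159.9380

2159.938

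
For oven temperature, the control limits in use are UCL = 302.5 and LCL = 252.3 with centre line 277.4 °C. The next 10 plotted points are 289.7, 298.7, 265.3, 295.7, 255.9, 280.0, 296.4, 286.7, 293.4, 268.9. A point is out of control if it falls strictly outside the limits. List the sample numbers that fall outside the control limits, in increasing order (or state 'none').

All 10 points lie within [252.3, 302.5].

none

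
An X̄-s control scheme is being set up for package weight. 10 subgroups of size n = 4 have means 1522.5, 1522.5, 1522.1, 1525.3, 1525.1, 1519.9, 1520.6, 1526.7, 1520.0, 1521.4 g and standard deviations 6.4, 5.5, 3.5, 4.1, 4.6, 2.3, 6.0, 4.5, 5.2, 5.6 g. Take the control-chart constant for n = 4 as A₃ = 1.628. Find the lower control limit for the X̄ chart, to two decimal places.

X̄̄ = (1522.5 + 1522.5 + 1522.1 + 1525.3 + 1525.1 + 1519.9 + 1520.6 + 1526.7 + 1520.0 + 1521.4) / 10 = 1522.6100
s̄ = (6.4 + 5.5 + 3.5 + 4.1 + 4.6 + 2.3 + 6.0 + 4.5 + 5.2 + 5.6) / 10 = 4.7700
LCL = X̄̄ − A₃·s̄ = 1522.6100 − 1.628 × 4.7700 = 1514.8444

1514.84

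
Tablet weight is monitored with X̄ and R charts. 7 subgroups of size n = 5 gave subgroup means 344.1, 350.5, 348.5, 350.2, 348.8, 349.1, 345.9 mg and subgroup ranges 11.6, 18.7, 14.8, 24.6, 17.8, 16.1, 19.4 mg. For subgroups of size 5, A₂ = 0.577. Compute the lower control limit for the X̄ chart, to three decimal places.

X̄̄ = (344.1 + 350.5 + 348.5 + 350.2 + 348.8 + 349.1 + 345.9) / 7 = 2437.1000 / 7 = 348.1571
R̄ = (11.6 + 18.7 + 14.8 + 24.6 + 17.8 + 16.1 + 19.4) / 7 = 123.0000 / 7 = 17.5714
LCL = X̄̄ − A₂·R̄ = 348.1571 − 0.577 × 17.5714 = 338.0184

338.018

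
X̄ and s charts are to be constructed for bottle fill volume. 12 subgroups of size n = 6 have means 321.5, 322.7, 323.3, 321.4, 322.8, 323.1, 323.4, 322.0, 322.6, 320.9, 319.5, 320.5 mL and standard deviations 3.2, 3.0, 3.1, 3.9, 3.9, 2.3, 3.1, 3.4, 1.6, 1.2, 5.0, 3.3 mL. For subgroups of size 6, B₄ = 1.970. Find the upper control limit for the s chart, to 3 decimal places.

6.074

s̄ = (3.2 + 3.0 + 3.1 + 3.9 + 3.9 + 2.3 + 3.1 + 3.4 + 1.6 + 1.2 + 5.0 + 3.3) / 12 = 3.0833
UCL_s = B₄·s̄ = 1.970 × 3.0833 = 6.0742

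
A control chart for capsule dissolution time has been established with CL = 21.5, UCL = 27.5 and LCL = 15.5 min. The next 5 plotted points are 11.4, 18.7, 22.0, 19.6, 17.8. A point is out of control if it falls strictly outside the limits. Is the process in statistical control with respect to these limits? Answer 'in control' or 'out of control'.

out of control

Compare each point to [15.5, 27.5]: sample 1 = 11.4 < LCL.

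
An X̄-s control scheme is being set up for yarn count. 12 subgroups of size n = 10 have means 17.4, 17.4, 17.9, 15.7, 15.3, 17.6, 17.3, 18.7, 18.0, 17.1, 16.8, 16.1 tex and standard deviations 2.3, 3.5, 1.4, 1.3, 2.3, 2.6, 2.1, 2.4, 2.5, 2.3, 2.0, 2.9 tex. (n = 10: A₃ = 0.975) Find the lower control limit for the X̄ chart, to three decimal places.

14.866

X̄̄ = (17.4 + 17.4 + 17.9 + 15.7 + 15.3 + 17.6 + 17.3 + 18.7 + 18.0 + 17.1 + 16.8 + 16.1) / 12 = 17.1083
s̄ = (2.3 + 3.5 + 1.4 + 1.3 + 2.3 + 2.6 + 2.1 + 2.4 + 2.5 + 2.3 + 2.0 + 2.9) / 12 = 2.3000
LCL = X̄̄ − A₃·s̄ = 17.1083 − 0.975 × 2.3000 = 14.8658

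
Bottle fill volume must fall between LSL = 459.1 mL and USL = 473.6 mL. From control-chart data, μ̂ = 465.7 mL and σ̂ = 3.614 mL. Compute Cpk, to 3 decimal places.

Cpu = (USL − μ̂) / (3σ̂) = (473.6 − 465.7) / (3 × 3.614) = 0.7286; Cpl = (μ̂ − LSL) / (3σ̂) = (465.7 − 459.1) / (3 × 3.614) = 0.6087; Cpk = min(Cpu, Cpl) = 0.6087

0.609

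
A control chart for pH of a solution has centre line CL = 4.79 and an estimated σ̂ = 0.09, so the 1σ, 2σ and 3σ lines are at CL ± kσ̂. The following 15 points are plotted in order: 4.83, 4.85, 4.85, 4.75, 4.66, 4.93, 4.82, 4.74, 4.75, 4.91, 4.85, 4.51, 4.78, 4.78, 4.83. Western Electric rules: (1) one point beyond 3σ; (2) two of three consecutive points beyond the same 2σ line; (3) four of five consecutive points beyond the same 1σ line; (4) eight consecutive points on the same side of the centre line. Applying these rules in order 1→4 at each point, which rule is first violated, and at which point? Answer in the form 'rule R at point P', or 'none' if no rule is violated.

rule 1 at point 12

Zone of each point (C = within 1σ̂, B = 1σ̂–2σ̂, A = 2σ̂–3σ̂, * = beyond 3σ̂; sign = side of CL): 1:+C, 2:+C, 3:+C, 4:-C, 5:-B, 6:+B, 7:+C, 8:-C, 9:-C, 10:+B, 11:+C, 12:-*, 13:-C, 14:-C, 15:+C
Rule 1 (one point beyond the 3σ limits) is satisfied at point 12.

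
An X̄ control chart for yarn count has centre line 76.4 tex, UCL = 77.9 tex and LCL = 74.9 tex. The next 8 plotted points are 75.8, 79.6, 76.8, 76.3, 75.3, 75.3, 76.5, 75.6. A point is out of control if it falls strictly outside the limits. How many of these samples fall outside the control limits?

Compare each point to [74.9, 77.9]: sample 2 = 79.6 > UCL.

1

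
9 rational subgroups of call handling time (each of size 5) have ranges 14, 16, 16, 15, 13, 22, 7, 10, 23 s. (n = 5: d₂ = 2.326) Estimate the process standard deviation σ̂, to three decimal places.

6.497

R̄ = (14 + 16 + 16 + 15 + 13 + 22 + 7 + 10 + 23) / 9 = 15.1111
σ̂ = R̄ / d₂ = 15.1111 / 2.326 = 6.4966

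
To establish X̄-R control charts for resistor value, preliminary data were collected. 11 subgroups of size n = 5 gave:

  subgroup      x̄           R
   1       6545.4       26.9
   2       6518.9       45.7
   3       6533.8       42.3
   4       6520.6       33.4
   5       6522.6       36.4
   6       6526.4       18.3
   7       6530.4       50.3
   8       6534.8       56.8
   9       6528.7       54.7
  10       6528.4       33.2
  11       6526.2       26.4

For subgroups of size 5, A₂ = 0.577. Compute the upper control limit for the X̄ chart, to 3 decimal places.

X̄̄ = (6545.4 + 6518.9 + 6533.8 + 6520.6 + 6522.6 + 6526.4 + 6530.4 + 6534.8 + 6528.7 + 6528.4 + 6526.2) / 11 = 71816.2000 / 11 = 6528.7455
R̄ = (26.9 + 45.7 + 42.3 + 33.4 + 36.4 + 18.3 + 50.3 + 56.8 + 54.7 + 33.2 + 26.4) / 11 = 424.4000 / 11 = 38.5818
UCL = X̄̄ + A₂·R̄ = 6528.7455 + 0.577 × 38.5818 = 6551.0072

6551.007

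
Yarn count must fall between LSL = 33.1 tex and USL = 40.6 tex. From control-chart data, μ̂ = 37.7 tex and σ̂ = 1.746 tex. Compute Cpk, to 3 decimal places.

0.554

Cpu = (USL − μ̂) / (3σ̂) = (40.6 − 37.7) / (3 × 1.746) = 0.5536; Cpl = (μ̂ − LSL) / (3σ̂) = (37.7 − 33.1) / (3 × 1.746) = 0.8782; Cpk = min(Cpu, Cpl) = 0.5536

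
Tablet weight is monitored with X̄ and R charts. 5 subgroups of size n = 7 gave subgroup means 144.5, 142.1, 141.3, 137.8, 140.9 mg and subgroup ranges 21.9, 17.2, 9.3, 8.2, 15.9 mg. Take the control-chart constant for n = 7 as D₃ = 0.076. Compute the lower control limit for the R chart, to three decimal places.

1.102

R̄ = (21.9 + 17.2 + 9.3 + 8.2 + 15.9) / 5 = 72.5000 / 5 = 14.5000
LCL_R = D₃·R̄ = 0.076 × 14.5000 = 1.1020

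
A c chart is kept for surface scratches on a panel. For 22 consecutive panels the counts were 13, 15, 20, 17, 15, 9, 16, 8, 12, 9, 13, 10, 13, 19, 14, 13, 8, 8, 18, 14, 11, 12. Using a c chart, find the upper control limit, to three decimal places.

c̄ = (13 + 15 + 20 + 17 + 15 + 9 + 16 + 8 + 12 + 9 + 13 + 10 + 13 + 19 + 14 + 13 + 8 + 8 + 18 + 14 + 11 + 12) / 22 = 287 / 22 = 13.0455
UCL = c̄ + 3√c̄ = 13.0455 + 3 × √13.0455 = 13.0455 + 3 × 3.6118 = 23.8810

23.881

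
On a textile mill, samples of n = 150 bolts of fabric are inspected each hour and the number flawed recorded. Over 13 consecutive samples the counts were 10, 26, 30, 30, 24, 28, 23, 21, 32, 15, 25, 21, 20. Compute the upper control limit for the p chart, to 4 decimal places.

p̄ = Σdᵢ / (k·n) = 305 / (13 × 150) = 0.15641
UCL = p̄ + 3·√(p̄(1−p̄)/n) = 0.15641 + 3 × √(0.15641×0.84359/150) = 0.15641 + 3 × 0.02966 = 0.24539

0.2454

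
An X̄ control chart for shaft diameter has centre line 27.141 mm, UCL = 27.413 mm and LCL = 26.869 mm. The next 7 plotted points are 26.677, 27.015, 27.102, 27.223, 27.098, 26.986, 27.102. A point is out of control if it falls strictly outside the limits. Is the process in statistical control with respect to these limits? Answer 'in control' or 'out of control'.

Compare each point to [26.869, 27.413]: sample 1 = 26.677 < LCL.

out of control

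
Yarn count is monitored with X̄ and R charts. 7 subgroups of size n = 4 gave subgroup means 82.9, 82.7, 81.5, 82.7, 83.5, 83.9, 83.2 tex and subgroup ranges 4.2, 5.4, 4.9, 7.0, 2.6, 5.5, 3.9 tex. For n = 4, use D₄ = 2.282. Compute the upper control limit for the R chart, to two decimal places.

10.92

R̄ = (4.2 + 5.4 + 4.9 + 7.0 + 2.6 + 5.5 + 3.9) / 7 = 33.5000 / 7 = 4.7857
UCL_R = D₄·R̄ = 2.282 × 4.7857 = 10.9210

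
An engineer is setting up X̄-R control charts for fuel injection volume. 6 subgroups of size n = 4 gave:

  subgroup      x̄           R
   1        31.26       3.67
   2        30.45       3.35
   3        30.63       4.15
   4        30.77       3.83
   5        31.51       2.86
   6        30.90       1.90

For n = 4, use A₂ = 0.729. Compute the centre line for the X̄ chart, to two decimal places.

X̄̄ = (31.26 + 30.45 + 30.63 + 30.77 + 31.51 + 30.90) / 6 = 185.5200 / 6 = 30.9200
CL = X̄̄ = 30.9200

30.92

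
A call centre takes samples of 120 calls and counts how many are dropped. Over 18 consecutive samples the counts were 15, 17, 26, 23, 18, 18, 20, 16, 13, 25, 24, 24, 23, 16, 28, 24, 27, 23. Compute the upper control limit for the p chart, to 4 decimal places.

0.2802

p̄ = Σdᵢ / (k·n) = 380 / (18 × 120) = 0.17593
UCL = p̄ + 3·√(p̄(1−p̄)/n) = 0.17593 + 3 × √(0.17593×0.82407/120) = 0.17593 + 3 × 0.03476 = 0.28020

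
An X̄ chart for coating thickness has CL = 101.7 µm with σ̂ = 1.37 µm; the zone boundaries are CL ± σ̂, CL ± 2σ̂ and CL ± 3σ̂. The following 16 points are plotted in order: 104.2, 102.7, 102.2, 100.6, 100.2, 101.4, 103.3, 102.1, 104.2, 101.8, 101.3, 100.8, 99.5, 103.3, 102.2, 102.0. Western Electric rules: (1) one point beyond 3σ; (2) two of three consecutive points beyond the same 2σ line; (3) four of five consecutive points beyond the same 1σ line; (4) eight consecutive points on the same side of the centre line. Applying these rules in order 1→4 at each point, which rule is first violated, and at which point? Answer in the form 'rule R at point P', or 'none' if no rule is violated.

none

Zone of each point (C = within 1σ̂, B = 1σ̂–2σ̂, A = 2σ̂–3σ̂, * = beyond 3σ̂; sign = side of CL): 1:+B, 2:+C, 3:+C, 4:-C, 5:-B, 6:-C, 7:+B, 8:+C, 9:+B, 10:+C, 11:-C, 12:-C, 13:-B, 14:+B, 15:+C, 16:+C
No rule fires across all 16 points.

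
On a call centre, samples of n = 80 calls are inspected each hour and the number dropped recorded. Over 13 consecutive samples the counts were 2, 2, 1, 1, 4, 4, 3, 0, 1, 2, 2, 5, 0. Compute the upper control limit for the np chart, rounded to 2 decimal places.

p̄ = Σdᵢ / (k·n) = 27 / (13 × 80) = 0.02596
UCL = np̄ + 3·√(np̄(1−p̄)) = 2.0769 + 3 × √(2.0769×0.97404) = 2.0769 + 3 × 1.4223 = 6.3439

6.34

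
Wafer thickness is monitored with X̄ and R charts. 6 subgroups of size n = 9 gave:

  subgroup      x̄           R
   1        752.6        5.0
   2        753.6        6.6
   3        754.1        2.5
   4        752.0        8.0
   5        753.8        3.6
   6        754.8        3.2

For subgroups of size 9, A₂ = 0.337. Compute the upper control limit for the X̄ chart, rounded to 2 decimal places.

755.11

X̄̄ = (752.6 + 753.6 + 754.1 + 752.0 + 753.8 + 754.8) / 6 = 4520.9000 / 6 = 753.4833
R̄ = (5.0 + 6.6 + 2.5 + 8.0 + 3.6 + 3.2) / 6 = 28.9000 / 6 = 4.8167
UCL = X̄̄ + A₂·R̄ = 753.4833 + 0.337 × 4.8167 = 755.1065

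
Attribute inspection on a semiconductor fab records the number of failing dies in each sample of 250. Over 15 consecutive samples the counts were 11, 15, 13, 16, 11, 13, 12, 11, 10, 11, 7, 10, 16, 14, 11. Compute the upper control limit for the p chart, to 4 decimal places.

p̄ = Σdᵢ / (k·n) = 181 / (15 × 250) = 0.04827
UCL = p̄ + 3·√(p̄(1−p̄)/n) = 0.04827 + 3 × √(0.04827×0.95173/250) = 0.04827 + 3 × 0.01356 = 0.08893

0.0889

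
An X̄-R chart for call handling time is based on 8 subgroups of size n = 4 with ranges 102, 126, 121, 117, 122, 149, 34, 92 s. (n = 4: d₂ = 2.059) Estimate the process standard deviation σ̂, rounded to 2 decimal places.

R̄ = (102 + 126 + 121 + 117 + 122 + 149 + 34 + 92) / 8 = 107.8750
σ̂ = R̄ / d₂ = 107.8750 / 2.059 = 52.3919

52.39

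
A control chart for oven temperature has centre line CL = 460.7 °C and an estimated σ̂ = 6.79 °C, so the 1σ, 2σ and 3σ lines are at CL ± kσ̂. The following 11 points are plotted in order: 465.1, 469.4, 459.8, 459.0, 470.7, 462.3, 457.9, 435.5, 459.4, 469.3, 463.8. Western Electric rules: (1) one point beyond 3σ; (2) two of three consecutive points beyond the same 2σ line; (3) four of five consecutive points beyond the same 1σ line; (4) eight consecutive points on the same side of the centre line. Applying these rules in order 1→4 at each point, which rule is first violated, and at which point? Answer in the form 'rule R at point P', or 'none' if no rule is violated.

rule 1 at point 8

Zone of each point (C = within 1σ̂, B = 1σ̂–2σ̂, A = 2σ̂–3σ̂, * = beyond 3σ̂; sign = side of CL): 1:+C, 2:+B, 3:-C, 4:-C, 5:+B, 6:+C, 7:-C, 8:-*, 9:-C, 10:+B, 11:+C
Rule 1 (one point beyond the 3σ limits) is satisfied at point 8.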